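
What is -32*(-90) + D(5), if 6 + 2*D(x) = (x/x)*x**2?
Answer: 5779/2 ≈ 2889.5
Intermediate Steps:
D(x) = -3 + x**2/2 (D(x) = -3 + ((x/x)*x**2)/2 = -3 + (1*x**2)/2 = -3 + x**2/2)
-32*(-90) + D(5) = -32*(-90) + (-3 + (1/2)*5**2) = 2880 + (-3 + (1/2)*25) = 2880 + (-3 + 25/2) = 2880 + 19/2 = 5779/2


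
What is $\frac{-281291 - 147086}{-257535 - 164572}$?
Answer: $\frac{428377}{422107} \approx 1.0149$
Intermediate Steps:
$\frac{-281291 - 147086}{-257535 - 164572} = - \frac{428377}{-422107} = \left(-428377\right) \left(- \frac{1}{422107}\right) = \frac{428377}{422107}$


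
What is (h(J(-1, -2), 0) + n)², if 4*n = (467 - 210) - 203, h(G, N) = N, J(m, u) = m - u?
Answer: 729/4 ≈ 182.25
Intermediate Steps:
n = 27/2 (n = ((467 - 210) - 203)/4 = (257 - 203)/4 = (¼)*54 = 27/2 ≈ 13.500)
(h(J(-1, -2), 0) + n)² = (0 + 27/2)² = (27/2)² = 729/4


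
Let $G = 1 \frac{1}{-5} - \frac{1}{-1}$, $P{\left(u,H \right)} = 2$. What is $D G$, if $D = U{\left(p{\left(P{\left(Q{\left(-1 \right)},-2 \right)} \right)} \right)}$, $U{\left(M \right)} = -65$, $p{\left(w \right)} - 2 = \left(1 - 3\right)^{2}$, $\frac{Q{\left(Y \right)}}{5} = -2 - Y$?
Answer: $-52$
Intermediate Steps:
$Q{\left(Y \right)} = -10 - 5 Y$ ($Q{\left(Y \right)} = 5 \left(-2 - Y\right) = -10 - 5 Y$)
$p{\left(w \right)} = 6$ ($p{\left(w \right)} = 2 + \left(1 - 3\right)^{2} = 2 + \left(-2\right)^{2} = 2 + 4 = 6$)
$D = -65$
$G = \frac{4}{5}$ ($G = 1 \left(- \frac{1}{5}\right) - -1 = - \frac{1}{5} + 1 = \frac{4}{5} \approx 0.8$)
$D G = \left(-65\right) \frac{4}{5} = -52$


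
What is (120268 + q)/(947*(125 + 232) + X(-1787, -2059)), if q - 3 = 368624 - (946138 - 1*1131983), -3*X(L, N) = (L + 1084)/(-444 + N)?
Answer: 1266655665/634658627 ≈ 1.9958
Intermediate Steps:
X(L, N) = -(1084 + L)/(3*(-444 + N)) (X(L, N) = -(L + 1084)/(3*(-444 + N)) = -(1084 + L)/(3*(-444 + N)))
q = 554472 (q = 3 + (368624 - (946138 - 1*1131983)) = 3 + (368624 - (946138 - 1131983)) = 3 + (368624 - 1*(-185845)) = 3 + (368624 + 185845) = 3 + 554469 = 554472)
(120268 + q)/(947*(125 + 232) + X(-1787, -2059)) = (120268 + 554472)/(947*(125 + 232) + (-1084 - 1*(-1787))/(3*(-444 - 2059))) = 674740/(947*357 + (⅓)*(-1084 + 1787)/(-2503)) = 674740/(338079 + (⅓)*(-1/2503)*703) = 674740/(338079 - 703/7509) = 674740/(2538634508/7509) = 674740*(7509/2538634508) = 1266655665/634658627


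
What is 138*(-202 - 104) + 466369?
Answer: 424141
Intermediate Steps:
138*(-202 - 104) + 466369 = 138*(-306) + 466369 = -42228 + 466369 = 424141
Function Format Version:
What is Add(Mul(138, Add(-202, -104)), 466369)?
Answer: 424141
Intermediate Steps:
Add(Mul(138, Add(-202, -104)), 466369) = Add(Mul(138, -306), 466369) = Add(-42228, 466369) = 424141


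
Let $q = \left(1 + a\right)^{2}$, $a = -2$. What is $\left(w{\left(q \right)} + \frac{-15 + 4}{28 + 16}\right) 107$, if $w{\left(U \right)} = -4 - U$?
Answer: $- \frac{2247}{4} \approx -561.75$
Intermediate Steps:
$q = 1$ ($q = \left(1 - 2\right)^{2} = \left(-1\right)^{2} = 1$)
$\left(w{\left(q \right)} + \frac{-15 + 4}{28 + 16}\right) 107 = \left(\left(-4 - 1\right) + \frac{-15 + 4}{28 + 16}\right) 107 = \left(\left(-4 - 1\right) - \frac{11}{44}\right) 107 = \left(-5 - \frac{1}{4}\right) 107 = \left(- \frac{21}{4}\right) 107 = - \frac{2247}{4}$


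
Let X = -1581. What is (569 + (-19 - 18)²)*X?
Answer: -3063978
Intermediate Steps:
(569 + (-19 - 18)²)*X = (569 + (-19 - 18)²)*(-1581) = (569 + (-37)²)*(-1581) = (569 + 1369)*(-1581) = 1938*(-1581) = -3063978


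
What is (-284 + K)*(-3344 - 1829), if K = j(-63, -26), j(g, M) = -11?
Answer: 1526035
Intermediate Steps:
K = -11
(-284 + K)*(-3344 - 1829) = (-284 - 11)*(-3344 - 1829) = -295*(-5173) = 1526035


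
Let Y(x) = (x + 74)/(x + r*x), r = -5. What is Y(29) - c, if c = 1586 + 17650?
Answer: -2231479/116 ≈ -19237.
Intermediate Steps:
c = 19236
Y(x) = -(74 + x)/(4*x) (Y(x) = (x + 74)/(x - 5*x) = (74 + x)/((-4*x)) = (74 + x)*(-1/(4*x)) = -(74 + x)/(4*x))
Y(29) - c = (¼)*(-74 - 1*29)/29 - 1*19236 = (¼)*(1/29)*(-74 - 29) - 19236 = (¼)*(1/29)*(-103) - 19236 = -103/116 - 19236 = -2231479/116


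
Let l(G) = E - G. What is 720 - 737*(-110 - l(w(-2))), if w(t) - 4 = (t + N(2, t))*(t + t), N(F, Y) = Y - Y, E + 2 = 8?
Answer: 77368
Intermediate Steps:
E = 6 (E = -2 + 8 = 6)
N(F, Y) = 0
w(t) = 4 + 2*t² (w(t) = 4 + (t + 0)*(t + t) = 4 + t*(2*t) = 4 + 2*t²)
l(G) = 6 - G
720 - 737*(-110 - l(w(-2))) = 720 - 737*(-110 - (6 - (4 + 2*(-2)²))) = 720 - 737*(-110 - (6 - (4 + 2*4))) = 720 - 737*(-110 - (6 - (4 + 8))) = 720 - 737*(-110 - (6 - 1*12)) = 720 - 737*(-110 - (6 - 12)) = 720 - 737*(-110 - 1*(-6)) = 720 - 737*(-110 + 6) = 720 - 737*(-104) = 720 + 76648 = 77368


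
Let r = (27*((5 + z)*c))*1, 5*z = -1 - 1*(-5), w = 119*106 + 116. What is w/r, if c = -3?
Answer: -63650/2349 ≈ -27.097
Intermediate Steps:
w = 12730 (w = 12614 + 116 = 12730)
z = 4/5 (z = (-1 - 1*(-5))/5 = (-1 + 5)/5 = (1/5)*4 = 4/5 ≈ 0.80000)
r = -2349/5 (r = (27*((5 + 4/5)*(-3)))*1 = (27*((29/5)*(-3)))*1 = (27*(-87/5))*1 = -2349/5*1 = -2349/5 ≈ -469.80)
w/r = 12730/(-2349/5) = 12730*(-5/2349) = -63650/2349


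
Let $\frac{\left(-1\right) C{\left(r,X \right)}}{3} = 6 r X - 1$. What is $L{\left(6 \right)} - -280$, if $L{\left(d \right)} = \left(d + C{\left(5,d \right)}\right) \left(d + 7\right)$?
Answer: $-6623$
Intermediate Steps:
$C{\left(r,X \right)} = 3 - 18 X r$ ($C{\left(r,X \right)} = - 3 \left(6 r X - 1\right) = - 3 \left(6 X r - 1\right) = - 3 \left(-1 + 6 X r\right) = 3 - 18 X r$)
$L{\left(d \right)} = \left(3 - 89 d\right) \left(7 + d\right)$ ($L{\left(d \right)} = \left(d - \left(-3 + 18 d 5\right)\right) \left(d + 7\right) = \left(d - \left(-3 + 90 d\right)\right) \left(7 + d\right) = \left(3 - 89 d\right) \left(7 + d\right)$)
$L{\left(6 \right)} - -280 = \left(21 - 3720 - 89 \cdot 6^{2}\right) - -280 = \left(21 - 3720 - 3204\right) + 280 = -6903 + 280 = -6623$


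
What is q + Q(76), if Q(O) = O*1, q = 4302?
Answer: 4378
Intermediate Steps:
Q(O) = O
q + Q(76) = 4302 + 76 = 4378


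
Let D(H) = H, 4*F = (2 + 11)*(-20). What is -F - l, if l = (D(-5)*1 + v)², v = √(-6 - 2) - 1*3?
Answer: 9 + 32*I*√2 ≈ 9.0 + 45.255*I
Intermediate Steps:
F = -65 (F = ((2 + 11)*(-20))/4 = (13*(-20))/4 = (¼)*(-260) = -65)
v = -3 + 2*I*√2 (v = √(-8) - 3 = 2*I*√2 - 3 = -3 + 2*I*√2 ≈ -3.0 + 2.8284*I)
l = (-8 + 2*I*√2)² (l = (-5*1 + (-3 + 2*I*√2))² = (-5 + (-3 + 2*I*√2))² = (-8 + 2*I*√2)² ≈ 56.0 - 45.255*I)
-F - l = -1*(-65) - (56 - 32*I*√2) = 65 + (-56 + 32*I*√2) = 9 + 32*I*√2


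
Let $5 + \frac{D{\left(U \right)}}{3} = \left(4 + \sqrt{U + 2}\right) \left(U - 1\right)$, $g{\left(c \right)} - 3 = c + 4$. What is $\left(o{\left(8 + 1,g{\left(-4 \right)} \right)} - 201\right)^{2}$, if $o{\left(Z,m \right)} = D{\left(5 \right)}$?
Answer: $29232 - 4032 \sqrt{7} \approx 18564.0$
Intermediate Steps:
$g{\left(c \right)} = 7 + c$ ($g{\left(c \right)} = 3 + \left(c + 4\right) = 3 + \left(4 + c\right) = 7 + c$)
$D{\left(U \right)} = -15 + 3 \left(-1 + U\right) \left(4 + \sqrt{2 + U}\right)$ ($D{\left(U \right)} = -15 + 3 \left(4 + \sqrt{U + 2}\right) \left(U - 1\right) = -15 + 3 \left(4 + \sqrt{2 + U}\right) \left(-1 + U\right) = -15 + 3 \left(-1 + U\right) \left(4 + \sqrt{2 + U}\right)$)
$o{\left(Z,m \right)} = 33 + 12 \sqrt{7}$ ($o{\left(Z,m \right)} = -27 - 3 \sqrt{2 + 5} + 12 \cdot 5 + 3 \cdot 5 \sqrt{2 + 5} = -27 - 3 \sqrt{7} + 60 + 3 \cdot 5 \sqrt{7} = -27 - 3 \sqrt{7} + 60 + 15 \sqrt{7} = 33 + 12 \sqrt{7}$)
$\left(o{\left(8 + 1,g{\left(-4 \right)} \right)} - 201\right)^{2} = \left(\left(33 + 12 \sqrt{7}\right) - 201\right)^{2} = \left(-168 + 12 \sqrt{7}\right)^{2}$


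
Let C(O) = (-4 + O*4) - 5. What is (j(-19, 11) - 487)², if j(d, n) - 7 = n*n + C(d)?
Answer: 197136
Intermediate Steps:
C(O) = -9 + 4*O (C(O) = (-4 + 4*O) - 5 = -9 + 4*O)
j(d, n) = -2 + n² + 4*d (j(d, n) = 7 + (n*n + (-9 + 4*d)) = 7 + (n² + (-9 + 4*d)) = 7 + (-9 + n² + 4*d) = -2 + n² + 4*d)
(j(-19, 11) - 487)² = ((-2 + 11² + 4*(-19)) - 487)² = ((-2 + 121 - 76) - 487)² = (43 - 487)² = (-444)² = 197136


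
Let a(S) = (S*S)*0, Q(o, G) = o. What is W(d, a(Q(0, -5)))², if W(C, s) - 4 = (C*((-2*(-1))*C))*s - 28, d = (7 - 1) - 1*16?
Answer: 576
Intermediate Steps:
a(S) = 0 (a(S) = S²*0 = 0)
d = -10 (d = 6 - 16 = -10)
W(C, s) = -24 + 2*s*C² (W(C, s) = 4 + ((C*((-2*(-1))*C))*s - 28) = 4 + ((C*(2*C))*s - 28) = 4 + ((2*C²)*s - 28) = 4 + (2*s*C² - 28) = 4 + (-28 + 2*s*C²) = -24 + 2*s*C²)
W(d, a(Q(0, -5)))² = (-24 + 2*0*(-10)²)² = (-24 + 2*0*100)² = (-24 + 0)² = (-24)² = 576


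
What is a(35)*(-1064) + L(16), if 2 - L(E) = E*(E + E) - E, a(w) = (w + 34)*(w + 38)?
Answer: -5359862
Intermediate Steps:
a(w) = (34 + w)*(38 + w)
L(E) = 2 + E - 2*E² (L(E) = 2 - (E*(E + E) - E) = 2 - (E*(2*E) - E) = 2 - (2*E² - E) = 2 - (-E + 2*E²) = 2 + (E - 2*E²) = 2 + E - 2*E²)
a(35)*(-1064) + L(16) = (1292 + 35² + 72*35)*(-1064) + (2 + 16 - 2*16²) = (1292 + 1225 + 2520)*(-1064) + (2 + 16 - 2*256) = 5037*(-1064) + (2 + 16 - 512) = -5359368 - 494 = -5359862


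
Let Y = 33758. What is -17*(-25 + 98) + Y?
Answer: 32517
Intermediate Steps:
-17*(-25 + 98) + Y = -17*(-25 + 98) + 33758 = -17*73 + 33758 = -1241 + 33758 = 32517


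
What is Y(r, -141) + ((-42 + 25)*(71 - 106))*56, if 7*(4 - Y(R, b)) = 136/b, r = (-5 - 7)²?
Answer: 32890924/987 ≈ 33324.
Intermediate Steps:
r = 144 (r = (-12)² = 144)
Y(R, b) = 4 - 136/(7*b)
Y(r, -141) + ((-42 + 25)*(71 - 106))*56 = (4 - 136/7/(-141)) + ((-42 + 25)*(71 - 106))*56 = (4 - 136/7*(-1/141)) - 17*(-35)*56 = (4 + 136/987) + 595*56 = 4084/987 + 33320 = 32890924/987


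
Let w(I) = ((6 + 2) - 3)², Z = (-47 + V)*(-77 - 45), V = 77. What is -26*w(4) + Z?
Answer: -4310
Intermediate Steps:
Z = -3660 (Z = (-47 + 77)*(-77 - 45) = 30*(-122) = -3660)
w(I) = 25 (w(I) = (8 - 3)² = 5² = 25)
-26*w(4) + Z = -26*25 - 3660 = -650 - 3660 = -4310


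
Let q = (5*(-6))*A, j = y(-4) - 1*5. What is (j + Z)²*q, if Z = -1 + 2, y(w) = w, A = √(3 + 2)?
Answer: -1920*√5 ≈ -4293.3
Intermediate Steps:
A = √5 ≈ 2.2361
Z = 1
j = -9 (j = -4 - 1*5 = -4 - 5 = -9)
q = -30*√5 (q = (5*(-6))*√5 = -30*√5 ≈ -67.082)
(j + Z)²*q = (-9 + 1)²*(-30*√5) = (-8)²*(-30*√5) = 64*(-30*√5) = -1920*√5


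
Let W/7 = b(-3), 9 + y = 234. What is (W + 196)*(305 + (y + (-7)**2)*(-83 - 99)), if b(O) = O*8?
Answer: -1387764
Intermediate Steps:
y = 225 (y = -9 + 234 = 225)
b(O) = 8*O
W = -168 (W = 7*(8*(-3)) = 7*(-24) = -168)
(W + 196)*(305 + (y + (-7)**2)*(-83 - 99)) = (-168 + 196)*(305 + (225 + (-7)**2)*(-83 - 99)) = 28*(305 + (225 + 49)*(-182)) = 28*(305 + 274*(-182)) = 28*(305 - 49868) = 28*(-49563) = -1387764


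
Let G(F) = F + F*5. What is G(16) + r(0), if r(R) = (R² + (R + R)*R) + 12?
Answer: 108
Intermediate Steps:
G(F) = 6*F (G(F) = F + 5*F = 6*F)
r(R) = 12 + 3*R² (r(R) = (R² + (2*R)*R) + 12 = (R² + 2*R²) + 12 = 3*R² + 12 = 12 + 3*R²)
G(16) + r(0) = 6*16 + (12 + 3*0²) = 96 + (12 + 3*0) = 96 + (12 + 0) = 96 + 12 = 108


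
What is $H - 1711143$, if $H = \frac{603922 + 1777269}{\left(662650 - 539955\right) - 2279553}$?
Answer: $- \frac{3690694849885}{2156858} \approx -1.7111 \cdot 10^{6}$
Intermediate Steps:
$H = - \frac{2381191}{2156858}$ ($H = \frac{2381191}{\left(662650 - 539955\right) - 2279553} = \frac{2381191}{122695 - 2279553} = \frac{2381191}{-2156858} = 2381191 \left(- \frac{1}{2156858}\right) = - \frac{2381191}{2156858} \approx -1.104$)
$H - 1711143 = - \frac{2381191}{2156858} - 1711143 = - \frac{3690694849885}{2156858}$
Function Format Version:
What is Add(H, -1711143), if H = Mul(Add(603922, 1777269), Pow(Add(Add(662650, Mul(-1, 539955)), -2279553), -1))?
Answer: Rational(-3690694849885, 2156858) ≈ -1.7111e+6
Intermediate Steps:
H = Rational(-2381191, 2156858) (H = Mul(2381191, Pow(Add(Add(662650, -539955), -2279553), -1)) = Mul(2381191, Pow(Add(122695, -2279553), -1)) = Mul(2381191, Pow(-2156858, -1)) = Mul(2381191, Rational(-1, 2156858)) = Rational(-2381191, 2156858) ≈ -1.1040)
Add(H, -1711143) = Add(Rational(-2381191, 2156858), -1711143) = Rational(-3690694849885, 2156858)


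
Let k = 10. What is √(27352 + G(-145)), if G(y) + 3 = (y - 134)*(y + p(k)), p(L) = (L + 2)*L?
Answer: 2*√8581 ≈ 185.27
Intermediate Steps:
p(L) = L*(2 + L) (p(L) = (2 + L)*L = L*(2 + L))
G(y) = -3 + (-134 + y)*(120 + y) (G(y) = -3 + (y - 134)*(y + 10*(2 + 10)) = -3 + (-134 + y)*(y + 10*12) = -3 + (-134 + y)*(y + 120) = -3 + (-134 + y)*(120 + y))
√(27352 + G(-145)) = √(27352 + (-16083 + (-145)² - 14*(-145))) = √(27352 + (-16083 + 21025 + 2030)) = √(27352 + 6972) = √34324 = 2*√8581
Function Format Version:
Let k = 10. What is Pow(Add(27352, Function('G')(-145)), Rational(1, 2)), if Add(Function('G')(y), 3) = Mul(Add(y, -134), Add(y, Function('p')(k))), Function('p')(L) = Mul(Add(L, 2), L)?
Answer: Mul(2, Pow(8581, Rational(1, 2))) ≈ 185.27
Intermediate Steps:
Function('p')(L) = Mul(L, Add(2, L)) (Function('p')(L) = Mul(Add(2, L), L) = Mul(L, Add(2, L)))
Function('G')(y) = Add(-3, Mul(Add(-134, y), Add(120, y))) (Function('G')(y) = Add(-3, Mul(Add(y, -134), Add(y, Mul(10, Add(2, 10))))) = Add(-3, Mul(Add(-134, y), Add(y, Mul(10, 12)))) = Add(-3, Mul(Add(-134, y), Add(y, 120))) = Add(-3, Mul(Add(-134, y), Add(120, y))))
Pow(Add(27352, Function('G')(-145)), Rational(1, 2)) = Pow(Add(27352, Add(-16083, Pow(-145, 2), Mul(-14, -145))), Rational(1, 2)) = Pow(Add(27352, Add(-16083, 21025, 2030)), Rational(1, 2)) = Pow(Add(27352, 6972), Rational(1, 2)) = Pow(34324, Rational(1, 2)) = Mul(2, Pow(8581, Rational(1, 2)))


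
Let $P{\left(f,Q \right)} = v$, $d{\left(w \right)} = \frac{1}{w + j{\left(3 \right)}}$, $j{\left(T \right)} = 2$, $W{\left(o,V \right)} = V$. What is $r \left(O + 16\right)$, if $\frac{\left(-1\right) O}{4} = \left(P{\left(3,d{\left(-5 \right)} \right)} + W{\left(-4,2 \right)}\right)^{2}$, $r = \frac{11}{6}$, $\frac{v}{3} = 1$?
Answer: $-154$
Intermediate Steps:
$v = 3$ ($v = 3 \cdot 1 = 3$)
$d{\left(w \right)} = \frac{1}{2 + w}$ ($d{\left(w \right)} = \frac{1}{w + 2} = \frac{1}{2 + w}$)
$r = \frac{11}{6}$ ($r = 11 \cdot \frac{1}{6} = \frac{11}{6} \approx 1.8333$)
$P{\left(f,Q \right)} = 3$
$O = -100$ ($O = - 4 \left(3 + 2\right)^{2} = - 4 \cdot 5^{2} = \left(-4\right) 25 = -100$)
$r \left(O + 16\right) = \frac{11 \left(-100 + 16\right)}{6} = \frac{11}{6} \left(-84\right) = -154$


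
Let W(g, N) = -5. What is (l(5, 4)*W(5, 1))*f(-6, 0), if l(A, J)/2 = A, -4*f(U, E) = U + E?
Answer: -75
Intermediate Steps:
f(U, E) = -E/4 - U/4 (f(U, E) = -(U + E)/4 = -(E + U)/4 = -E/4 - U/4)
l(A, J) = 2*A
(l(5, 4)*W(5, 1))*f(-6, 0) = ((2*5)*(-5))*(-¼*0 - ¼*(-6)) = (10*(-5))*(0 + 3/2) = -50*3/2 = -75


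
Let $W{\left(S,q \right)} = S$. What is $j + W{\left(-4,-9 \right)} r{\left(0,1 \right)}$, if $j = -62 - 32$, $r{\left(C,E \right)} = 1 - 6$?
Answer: $-74$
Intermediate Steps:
$r{\left(C,E \right)} = -5$ ($r{\left(C,E \right)} = 1 - 6 = -5$)
$j = -94$
$j + W{\left(-4,-9 \right)} r{\left(0,1 \right)} = -94 - -20 = -94 + 20 = -74$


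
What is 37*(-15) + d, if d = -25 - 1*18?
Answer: -598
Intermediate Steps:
d = -43 (d = -25 - 18 = -43)
37*(-15) + d = 37*(-15) - 43 = -555 - 43 = -598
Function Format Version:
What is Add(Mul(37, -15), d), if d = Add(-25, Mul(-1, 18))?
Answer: -598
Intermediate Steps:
d = -43 (d = Add(-25, -18) = -43)
Add(Mul(37, -15), d) = Add(Mul(37, -15), -43) = Add(-555, -43) = -598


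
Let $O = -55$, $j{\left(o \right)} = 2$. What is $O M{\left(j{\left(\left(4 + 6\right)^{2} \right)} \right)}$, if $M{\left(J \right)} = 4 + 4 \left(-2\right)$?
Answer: $220$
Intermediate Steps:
$M{\left(J \right)} = -4$ ($M{\left(J \right)} = 4 - 8 = -4$)
$O M{\left(j{\left(\left(4 + 6\right)^{2} \right)} \right)} = \left(-55\right) \left(-4\right) = 220$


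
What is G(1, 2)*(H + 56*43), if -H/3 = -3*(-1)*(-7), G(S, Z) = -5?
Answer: -12355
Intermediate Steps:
H = 63 (H = -3*(-3*(-1))*(-7) = -9*(-7) = -3*(-21) = 63)
G(1, 2)*(H + 56*43) = -5*(63 + 56*43) = -5*(63 + 2408) = -5*2471 = -12355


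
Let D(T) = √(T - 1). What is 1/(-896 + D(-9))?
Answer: -448/401413 - I*√10/802826 ≈ -0.0011161 - 3.9389e-6*I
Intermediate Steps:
D(T) = √(-1 + T)
1/(-896 + D(-9)) = 1/(-896 + √(-1 - 9)) = 1/(-896 + √(-10)) = 1/(-896 + I*√10)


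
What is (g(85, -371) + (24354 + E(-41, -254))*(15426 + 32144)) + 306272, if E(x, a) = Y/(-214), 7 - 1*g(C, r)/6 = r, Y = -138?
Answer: 123997912570/107 ≈ 1.1589e+9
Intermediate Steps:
g(C, r) = 42 - 6*r
E(x, a) = 69/107 (E(x, a) = -138/(-214) = -138*(-1/214) = 69/107)
(g(85, -371) + (24354 + E(-41, -254))*(15426 + 32144)) + 306272 = ((42 - 6*(-371)) + (24354 + 69/107)*(15426 + 32144)) + 306272 = ((42 + 2226) + (2605947/107)*47570) + 306272 = (2268 + 123964898790/107) + 306272 = 123965141466/107 + 306272 = 123997912570/107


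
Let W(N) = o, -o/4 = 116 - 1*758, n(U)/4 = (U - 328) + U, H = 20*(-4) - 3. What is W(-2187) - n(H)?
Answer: 4544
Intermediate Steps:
H = -83 (H = -80 - 3 = -83)
n(U) = -1312 + 8*U (n(U) = 4*((U - 328) + U) = 4*((-328 + U) + U) = 4*(-328 + 2*U) = -1312 + 8*U)
o = 2568 (o = -4*(116 - 1*758) = -4*(116 - 758) = -4*(-642) = 2568)
W(N) = 2568
W(-2187) - n(H) = 2568 - (-1312 + 8*(-83)) = 2568 - (-1312 - 664) = 2568 - 1*(-1976) = 2568 + 1976 = 4544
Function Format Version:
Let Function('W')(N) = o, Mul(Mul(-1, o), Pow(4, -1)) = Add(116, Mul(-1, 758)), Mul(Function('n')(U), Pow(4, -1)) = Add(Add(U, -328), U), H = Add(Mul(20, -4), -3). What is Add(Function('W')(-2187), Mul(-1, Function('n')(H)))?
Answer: 4544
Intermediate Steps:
H = -83 (H = Add(-80, -3) = -83)
Function('n')(U) = Add(-1312, Mul(8, U)) (Function('n')(U) = Mul(4, Add(Add(U, -328), U)) = Mul(4, Add(Add(-328, U), U)) = Mul(4, Add(-328, Mul(2, U))) = Add(-1312, Mul(8, U)))
o = 2568 (o = Mul(-4, Add(116, Mul(-1, 758))) = Mul(-4, Add(116, -758)) = Mul(-4, -642) = 2568)
Function('W')(N) = 2568
Add(Function('W')(-2187), Mul(-1, Function('n')(H))) = Add(2568, Mul(-1, Add(-1312, Mul(8, -83)))) = Add(2568, Mul(-1, Add(-1312, -664))) = Add(2568, Mul(-1, -1976)) = Add(2568, 1976) = 4544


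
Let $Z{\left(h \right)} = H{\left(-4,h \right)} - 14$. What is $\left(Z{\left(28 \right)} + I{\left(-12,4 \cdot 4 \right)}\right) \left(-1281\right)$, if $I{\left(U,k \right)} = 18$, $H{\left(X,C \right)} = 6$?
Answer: $-12810$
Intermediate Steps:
$Z{\left(h \right)} = -8$ ($Z{\left(h \right)} = 6 - 14 = -8$)
$\left(Z{\left(28 \right)} + I{\left(-12,4 \cdot 4 \right)}\right) \left(-1281\right) = \left(-8 + 18\right) \left(-1281\right) = 10 \left(-1281\right) = -12810$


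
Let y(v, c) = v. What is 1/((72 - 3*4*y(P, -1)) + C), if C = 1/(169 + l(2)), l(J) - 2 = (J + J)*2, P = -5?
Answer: 179/23629 ≈ 0.0075754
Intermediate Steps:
l(J) = 2 + 4*J (l(J) = 2 + (J + J)*2 = 2 + (2*J)*2 = 2 + 4*J)
C = 1/179 (C = 1/(169 + (2 + 4*2)) = 1/(169 + (2 + 8)) = 1/(169 + 10) = 1/179 ≈ 0.0055866)
1/((72 - 3*4*y(P, -1)) + C) = 1/((72 - 3*4*(-5)) + 1/179) = 1/((72 - 12*(-5)) + 1/179) = 1/((72 - 1*(-60)) + 1/179) = 1/((72 + 60) + 1/179) = 1/(132 + 1/179) = 1/(23629/179) = 179/23629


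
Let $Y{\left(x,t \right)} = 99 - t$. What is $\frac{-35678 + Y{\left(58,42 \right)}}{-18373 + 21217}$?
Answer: $- \frac{35621}{2844} \approx -12.525$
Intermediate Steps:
$\frac{-35678 + Y{\left(58,42 \right)}}{-18373 + 21217} = \frac{-35678 + \left(99 - 42\right)}{-18373 + 21217} = \frac{-35678 + \left(99 - 42\right)}{2844} = \left(-35678 + 57\right) \frac{1}{2844} = \left(-35621\right) \frac{1}{2844} = - \frac{35621}{2844}$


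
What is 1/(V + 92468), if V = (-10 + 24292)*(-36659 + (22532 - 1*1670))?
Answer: -1/383490286 ≈ -2.6076e-9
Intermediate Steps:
V = -383582754 (V = 24282*(-36659 + (22532 - 1670)) = 24282*(-36659 + 20862) = 24282*(-15797) = -383582754)
1/(V + 92468) = 1/(-383582754 + 92468) = 1/(-383490286) = -1/383490286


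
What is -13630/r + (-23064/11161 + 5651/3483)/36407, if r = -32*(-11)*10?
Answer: -1929028748951935/498177535518432 ≈ -3.8722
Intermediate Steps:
r = 3520 (r = 352*10 = 3520)
-13630/r + (-23064/11161 + 5651/3483)/36407 = -13630/3520 + (-23064/11161 + 5651/3483)/36407 = -13630*1/3520 + (-23064*1/11161 + 5651*(1/3483))*(1/36407) = -1363/352 + (-23064/11161 + 5651/3483)*(1/36407) = -1363/352 - 17261101/38873763*1/36407 = -1363/352 - 17261101/1415277089541 = -1929028748951935/498177535518432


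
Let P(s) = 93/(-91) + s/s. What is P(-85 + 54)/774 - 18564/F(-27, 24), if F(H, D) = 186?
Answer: -108961429/1091727 ≈ -99.807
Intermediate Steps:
P(s) = -2/91 (P(s) = 93*(-1/91) + 1 = -93/91 + 1 = -2/91)
P(-85 + 54)/774 - 18564/F(-27, 24) = -2/91/774 - 18564/186 = -2/91*1/774 - 18564*1/186 = -1/35217 - 3094/31 = -108961429/1091727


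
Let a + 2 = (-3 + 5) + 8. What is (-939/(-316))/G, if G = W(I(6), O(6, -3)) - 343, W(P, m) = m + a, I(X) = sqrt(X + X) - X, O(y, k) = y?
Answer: -939/103964 ≈ -0.0090320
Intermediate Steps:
a = 8 (a = -2 + ((-3 + 5) + 8) = -2 + (2 + 8) = -2 + 10 = 8)
I(X) = -X + sqrt(2)*sqrt(X) (I(X) = sqrt(2*X) - X = sqrt(2)*sqrt(X) - X = -X + sqrt(2)*sqrt(X))
W(P, m) = 8 + m (W(P, m) = m + 8 = 8 + m)
G = -329 (G = (8 + 6) - 343 = 14 - 343 = -329)
(-939/(-316))/G = -939/(-316)/(-329) = -939*(-1/316)*(-1/329) = (939/316)*(-1/329) = -939/103964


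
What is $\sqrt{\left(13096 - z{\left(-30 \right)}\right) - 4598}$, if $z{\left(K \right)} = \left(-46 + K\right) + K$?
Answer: $6 \sqrt{239} \approx 92.758$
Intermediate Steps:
$z{\left(K \right)} = -46 + 2 K$
$\sqrt{\left(13096 - z{\left(-30 \right)}\right) - 4598} = \sqrt{\left(13096 - \left(-46 + 2 \left(-30\right)\right)\right) - 4598} = \sqrt{\left(13096 - \left(-46 - 60\right)\right) - 4598} = \sqrt{\left(13096 - -106\right) - 4598} = \sqrt{\left(13096 + 106\right) - 4598} = \sqrt{13202 - 4598} = \sqrt{8604} = 6 \sqrt{239}$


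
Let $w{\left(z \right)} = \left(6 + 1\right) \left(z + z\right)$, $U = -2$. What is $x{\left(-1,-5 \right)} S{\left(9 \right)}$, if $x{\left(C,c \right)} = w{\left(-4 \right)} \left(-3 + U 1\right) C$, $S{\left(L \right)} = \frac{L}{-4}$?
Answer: $630$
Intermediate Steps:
$w{\left(z \right)} = 14 z$ ($w{\left(z \right)} = 7 \cdot 2 z = 14 z$)
$S{\left(L \right)} = - \frac{L}{4}$ ($S{\left(L \right)} = L \left(- \frac{1}{4}\right) = - \frac{L}{4}$)
$x{\left(C,c \right)} = 280 C$ ($x{\left(C,c \right)} = 14 \left(-4\right) \left(-3 - 2\right) C = - 56 \left(-3 - 2\right) C = \left(-56\right) \left(-5\right) C = 280 C$)
$x{\left(-1,-5 \right)} S{\left(9 \right)} = 280 \left(-1\right) \left(\left(- \frac{1}{4}\right) 9\right) = \left(-280\right) \left(- \frac{9}{4}\right) = 630$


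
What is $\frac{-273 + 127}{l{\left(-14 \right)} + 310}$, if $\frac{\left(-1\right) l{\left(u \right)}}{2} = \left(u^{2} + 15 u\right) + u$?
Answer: $- \frac{73}{183} \approx -0.39891$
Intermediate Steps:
$l{\left(u \right)} = - 32 u - 2 u^{2}$ ($l{\left(u \right)} = - 2 \left(\left(u^{2} + 15 u\right) + u\right) = - 2 \left(u^{2} + 16 u\right) = - 32 u - 2 u^{2}$)
$\frac{-273 + 127}{l{\left(-14 \right)} + 310} = \frac{-273 + 127}{\left(-2\right) \left(-14\right) \left(16 - 14\right) + 310} = - \frac{146}{\left(-2\right) \left(-14\right) 2 + 310} = - \frac{146}{56 + 310} = - \frac{146}{366} = \left(-146\right) \frac{1}{366} = - \frac{73}{183}$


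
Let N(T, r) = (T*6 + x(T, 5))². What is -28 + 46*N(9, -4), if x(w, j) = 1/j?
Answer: 3377586/25 ≈ 1.3510e+5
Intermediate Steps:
N(T, r) = (⅕ + 6*T)² (N(T, r) = (T*6 + 1/5)² = (6*T + ⅕)² = (⅕ + 6*T)²)
-28 + 46*N(9, -4) = -28 + 46*((1 + 30*9)²/25) = -28 + 46*((1 + 270)²/25) = -28 + 46*((1/25)*271²) = -28 + 46*((1/25)*73441) = -28 + 46*(73441/25) = -28 + 3378286/25 = 3377586/25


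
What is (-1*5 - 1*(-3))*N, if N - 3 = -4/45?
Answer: -262/45 ≈ -5.8222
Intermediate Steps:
N = 131/45 (N = 3 - 4/45 = 131/45 ≈ 2.9111)
(-1*5 - 1*(-3))*N = (-1*5 - 1*(-3))*(131/45) = (-5 + 3)*(131/45) = -2*131/45 = -262/45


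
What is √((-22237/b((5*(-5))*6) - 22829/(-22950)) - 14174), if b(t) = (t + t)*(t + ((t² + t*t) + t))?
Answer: I*√73657554594117087/2279700 ≈ 119.05*I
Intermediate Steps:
b(t) = 2*t*(2*t + 2*t²) (b(t) = (2*t)*(t + ((t² + t²) + t)) = (2*t)*(t + (2*t² + t)) = (2*t)*(t + (t + 2*t²)) = (2*t)*(2*t + 2*t²) = 2*t*(2*t + 2*t²))
√((-22237/b((5*(-5))*6) - 22829/(-22950)) - 14174) = √((-22237*1/(90000*(1 + (5*(-5))*6)) - 22829/(-22950)) - 14174) = √((-22237*1/(90000*(1 - 25*6)) - 22829*(-1/22950)) - 14174) = √((-22237*1/(90000*(1 - 150)) + 22829/22950) - 14174) = √((-22237/(4*22500*(-149)) + 22829/22950) - 14174) = √((-22237/(-13410000) + 22829/22950) - 14174) = √((-22237*(-1/13410000) + 22829/22950) - 14174) = √((22237/13410000 + 22829/22950) - 14174) = √(681438287/683910000 - 14174) = √(-9693058901713/683910000) = I*√73657554594117087/2279700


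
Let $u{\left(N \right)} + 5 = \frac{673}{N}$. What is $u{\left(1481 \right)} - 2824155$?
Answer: $- \frac{4182580287}{1481} \approx -2.8242 \cdot 10^{6}$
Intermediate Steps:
$u{\left(N \right)} = -5 + \frac{673}{N}$
$u{\left(1481 \right)} - 2824155 = \left(-5 + \frac{673}{1481}\right) - 2824155 = - \frac{6732}{1481} - 2824155 = - \frac{4182580287}{1481}$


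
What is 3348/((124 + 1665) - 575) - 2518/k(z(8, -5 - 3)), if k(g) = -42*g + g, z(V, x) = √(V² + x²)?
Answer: 1674/607 + 1259*√2/328 ≈ 8.1862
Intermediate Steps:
k(g) = -41*g
3348/((124 + 1665) - 575) - 2518/k(z(8, -5 - 3)) = 3348/((124 + 1665) - 575) - 2518*(-1/(41*√(8² + (-5 - 3)²))) = 3348/(1789 - 575) - 2518*(-1/(41*√(64 + (-8)²))) = 3348/1214 - 2518*(-1/(41*√(64 + 64))) = 3348*(1/1214) - 2518*(-√2/656) = 1674/607 - 2518*(-√2/656) = 1674/607 - (-1259)*√2/328 = 1674/607 + 1259*√2/328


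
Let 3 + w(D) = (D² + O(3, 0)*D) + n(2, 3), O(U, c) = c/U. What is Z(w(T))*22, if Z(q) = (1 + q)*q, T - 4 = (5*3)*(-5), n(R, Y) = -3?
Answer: 557837720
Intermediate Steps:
T = -71 (T = 4 + (5*3)*(-5) = 4 + 15*(-5) = 4 - 75 = -71)
w(D) = -6 + D² (w(D) = -3 + ((D² + (0/3)*D) - 3) = -3 + ((D² + (0*(⅓))*D) - 3) = -3 + ((D² + 0*D) - 3) = -3 + ((D² + 0) - 3) = -3 + (D² - 3) = -3 + (-3 + D²) = -6 + D²)
Z(q) = q*(1 + q)
Z(w(T))*22 = ((-6 + (-71)²)*(1 + (-6 + (-71)²)))*22 = ((-6 + 5041)*(1 + (-6 + 5041)))*22 = (5035*(1 + 5035))*22 = (5035*5036)*22 = 25356260*22 = 557837720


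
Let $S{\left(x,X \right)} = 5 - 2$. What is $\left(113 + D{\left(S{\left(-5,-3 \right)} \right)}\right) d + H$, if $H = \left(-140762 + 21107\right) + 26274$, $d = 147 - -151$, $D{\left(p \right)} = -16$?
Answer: $-64475$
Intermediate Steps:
$S{\left(x,X \right)} = 3$
$d = 298$ ($d = 147 + 151 = 298$)
$H = -93381$ ($H = -119655 + 26274 = -93381$)
$\left(113 + D{\left(S{\left(-5,-3 \right)} \right)}\right) d + H = \left(113 - 16\right) 298 - 93381 = 97 \cdot 298 - 93381 = 28906 - 93381 = -64475$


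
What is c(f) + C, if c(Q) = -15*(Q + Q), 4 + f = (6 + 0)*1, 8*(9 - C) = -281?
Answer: -127/8 ≈ -15.875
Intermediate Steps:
C = 353/8 (C = 9 - 1/8*(-281) = 9 + 281/8 = 353/8 ≈ 44.125)
f = 2 (f = -4 + (6 + 0)*1 = -4 + 6*1 = -4 + 6 = 2)
c(Q) = -30*Q
c(f) + C = -30*2 + 353/8 = -60 + 353/8 = -127/8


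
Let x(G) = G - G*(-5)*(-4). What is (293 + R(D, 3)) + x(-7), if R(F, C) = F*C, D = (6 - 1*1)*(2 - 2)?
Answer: 426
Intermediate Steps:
D = 0 (D = (6 - 1)*0 = 5*0 = 0)
x(G) = -19*G (x(G) = G - (-5*G)*(-4) = G - 20*G = -19*G)
R(F, C) = C*F
(293 + R(D, 3)) + x(-7) = (293 + 3*0) - 19*(-7) = (293 + 0) + 133 = 293 + 133 = 426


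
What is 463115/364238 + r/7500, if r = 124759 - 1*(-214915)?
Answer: 15899442614/341473125 ≈ 46.561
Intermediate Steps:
r = 339674 (r = 124759 + 214915 = 339674)
463115/364238 + r/7500 = 463115/364238 + 339674/7500 = 463115*(1/364238) + 339674*(1/7500) = 463115/364238 + 169837/3750 = 15899442614/341473125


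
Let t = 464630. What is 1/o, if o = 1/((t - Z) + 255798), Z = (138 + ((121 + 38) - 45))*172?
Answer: 677084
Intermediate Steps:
Z = 43344 (Z = (138 + (159 - 45))*172 = (138 + 114)*172 = 252*172 = 43344)
o = 1/677084 (o = 1/((464630 - 1*43344) + 255798) = 1/((464630 - 43344) + 255798) = 1/(421286 + 255798) = 1/677084 ≈ 1.4769e-6)
1/o = 1/(1/677084) = 677084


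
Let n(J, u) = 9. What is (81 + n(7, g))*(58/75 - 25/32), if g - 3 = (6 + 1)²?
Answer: -57/80 ≈ -0.71250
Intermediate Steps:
g = 52 (g = 3 + (6 + 1)² = 3 + 7² = 3 + 49 = 52)
(81 + n(7, g))*(58/75 - 25/32) = (81 + 9)*(58/75 - 25/32) = 90*(58*(1/75) - 25*1/32) = 90*(58/75 - 25/32) = 90*(-19/2400) = -57/80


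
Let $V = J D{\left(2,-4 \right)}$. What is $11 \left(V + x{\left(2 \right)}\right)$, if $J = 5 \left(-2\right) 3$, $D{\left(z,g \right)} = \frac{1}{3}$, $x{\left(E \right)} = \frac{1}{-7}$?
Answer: $- \frac{781}{7} \approx -111.57$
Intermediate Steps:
$x{\left(E \right)} = - \frac{1}{7}$
$D{\left(z,g \right)} = \frac{1}{3}$
$J = -30$ ($J = \left(-10\right) 3 = -30$)
$V = -10$ ($V = \left(-30\right) \frac{1}{3} = -10$)
$11 \left(V + x{\left(2 \right)}\right) = 11 \left(-10 - \frac{1}{7}\right) = 11 \left(- \frac{71}{7}\right) = - \frac{781}{7}$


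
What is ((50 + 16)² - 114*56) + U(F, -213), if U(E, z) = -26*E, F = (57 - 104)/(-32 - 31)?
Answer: -128986/63 ≈ -2047.4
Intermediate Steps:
F = 47/63 (F = -47/(-63) = -47*(-1/63) = 47/63 ≈ 0.74603)
((50 + 16)² - 114*56) + U(F, -213) = ((50 + 16)² - 114*56) - 26*47/63 = (66² - 1*6384) - 1222/63 = (4356 - 6384) - 1222/63 = -2028 - 1222/63 = -128986/63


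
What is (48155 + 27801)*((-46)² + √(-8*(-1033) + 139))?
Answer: 160722896 + 75956*√8403 ≈ 1.6769e+8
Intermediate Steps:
(48155 + 27801)*((-46)² + √(-8*(-1033) + 139)) = 75956*(2116 + √(8264 + 139)) = 75956*(2116 + √8403) = 160722896 + 75956*√8403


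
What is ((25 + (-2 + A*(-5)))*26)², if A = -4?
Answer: 1249924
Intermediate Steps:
((25 + (-2 + A*(-5)))*26)² = ((25 + (-2 - 4*(-5)))*26)² = ((25 + (-2 + 20))*26)² = ((25 + 18)*26)² = (43*26)² = 1118² = 1249924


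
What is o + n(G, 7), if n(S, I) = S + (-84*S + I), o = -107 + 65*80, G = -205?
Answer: 22115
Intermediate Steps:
o = 5093 (o = -107 + 5200 = 5093)
n(S, I) = I - 83*S (n(S, I) = S + (I - 84*S) = I - 83*S)
o + n(G, 7) = 5093 + (7 - 83*(-205)) = 5093 + (7 + 17015) = 5093 + 17022 = 22115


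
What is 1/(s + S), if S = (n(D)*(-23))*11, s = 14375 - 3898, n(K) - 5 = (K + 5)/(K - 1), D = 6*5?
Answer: 29/258293 ≈ 0.00011228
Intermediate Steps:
D = 30
n(K) = 5 + (5 + K)/(-1 + K) (n(K) = 5 + (K + 5)/(K - 1) = 5 + (5 + K)/(-1 + K))
s = 10477
S = -45540/29 (S = ((6*30/(-1 + 30))*(-23))*11 = ((6*30/29)*(-23))*11 = ((6*30*(1/29))*(-23))*11 = ((180/29)*(-23))*11 = -4140/29*11 = -45540/29 ≈ -1570.3)
1/(s + S) = 1/(10477 - 45540/29) = 1/(258293/29) = 29/258293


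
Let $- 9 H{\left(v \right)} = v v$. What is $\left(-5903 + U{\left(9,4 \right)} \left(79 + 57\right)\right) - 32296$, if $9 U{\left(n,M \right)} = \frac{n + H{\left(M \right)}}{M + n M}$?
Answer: $- \frac{3093898}{81} \approx -38196.0$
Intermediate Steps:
$H{\left(v \right)} = - \frac{v^{2}}{9}$ ($H{\left(v \right)} = - \frac{v v}{9} = - \frac{v^{2}}{9}$)
$U{\left(n,M \right)} = \frac{n - \frac{M^{2}}{9}}{9 \left(M + M n\right)}$ ($U{\left(n,M \right)} = \frac{\left(n - \frac{M^{2}}{9}\right) \frac{1}{M + n M}}{9} = \frac{\left(n - \frac{M^{2}}{9}\right) \frac{1}{M + M n}}{9} = \frac{\frac{1}{M + M n} \left(n - \frac{M^{2}}{9}\right)}{9} = \frac{n - \frac{M^{2}}{9}}{9 \left(M + M n\right)}$)
$\left(-5903 + U{\left(9,4 \right)} \left(79 + 57\right)\right) - 32296 = \left(-5903 + \frac{- 4^{2} + 9 \cdot 9}{81 \cdot 4 \left(1 + 9\right)} \left(79 + 57\right)\right) - 32296 = \left(-5903 + \frac{1}{81} \cdot \frac{1}{4} \cdot \frac{1}{10} \left(\left(-1\right) 16 + 81\right) 136\right) - 32296 = \left(-5903 + \frac{1}{81} \cdot \frac{1}{4} \cdot \frac{1}{10} \left(-16 + 81\right) 136\right) - 32296 = \left(-5903 + \frac{1}{81} \cdot \frac{1}{4} \cdot \frac{1}{10} \cdot 65 \cdot 136\right) - 32296 = \left(-5903 + \frac{13}{648} \cdot 136\right) - 32296 = \left(-5903 + \frac{221}{81}\right) - 32296 = - \frac{477922}{81} - 32296 = - \frac{3093898}{81}$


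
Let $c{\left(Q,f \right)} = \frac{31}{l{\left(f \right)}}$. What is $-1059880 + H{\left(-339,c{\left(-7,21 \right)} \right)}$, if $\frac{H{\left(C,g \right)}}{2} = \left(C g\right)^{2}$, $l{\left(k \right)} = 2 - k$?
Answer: $- \frac{161738518}{361} \approx -4.4803 \cdot 10^{5}$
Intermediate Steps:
$c{\left(Q,f \right)} = \frac{31}{2 - f}$
$H{\left(C,g \right)} = 2 C^{2} g^{2}$ ($H{\left(C,g \right)} = 2 \left(C g\right)^{2} = 2 C^{2} g^{2}$)
$-1059880 + H{\left(-339,c{\left(-7,21 \right)} \right)} = -1059880 + 2 \left(-339\right)^{2} \left(- \frac{31}{-2 + 21}\right)^{2} = -1059880 + 2 \cdot 114921 \left(- \frac{31}{19}\right)^{2} = -1059880 + 2 \cdot 114921 \cdot \frac{961}{361} = -1059880 + \frac{220878162}{361} = - \frac{161738518}{361}$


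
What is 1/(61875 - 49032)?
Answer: 1/12843 ≈ 7.7863e-5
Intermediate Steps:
1/(61875 - 49032) = 1/12843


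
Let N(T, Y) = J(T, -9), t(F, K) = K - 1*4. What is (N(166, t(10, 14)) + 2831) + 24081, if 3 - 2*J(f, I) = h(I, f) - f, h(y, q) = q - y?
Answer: 26909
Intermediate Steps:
J(f, I) = 3/2 + I/2 (J(f, I) = 3/2 - ((f - I) - f)/2 = 3/2 - (-1)*I/2 = 3/2 + I/2)
t(F, K) = -4 + K (t(F, K) = K - 4 = -4 + K)
N(T, Y) = -3 (N(T, Y) = 3/2 + (½)*(-9) = 3/2 - 9/2 = -3)
(N(166, t(10, 14)) + 2831) + 24081 = (-3 + 2831) + 24081 = 2828 + 24081 = 26909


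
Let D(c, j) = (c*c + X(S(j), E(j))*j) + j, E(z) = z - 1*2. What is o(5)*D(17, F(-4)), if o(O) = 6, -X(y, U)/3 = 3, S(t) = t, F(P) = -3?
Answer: 1878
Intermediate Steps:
E(z) = -2 + z (E(z) = z - 2 = -2 + z)
X(y, U) = -9 (X(y, U) = -3*3 = -9)
D(c, j) = c² - 8*j (D(c, j) = (c*c - 9*j) + j = (c² - 9*j) + j = c² - 8*j)
o(5)*D(17, F(-4)) = 6*(17² - 8*(-3)) = 6*(289 + 24) = 6*313 = 1878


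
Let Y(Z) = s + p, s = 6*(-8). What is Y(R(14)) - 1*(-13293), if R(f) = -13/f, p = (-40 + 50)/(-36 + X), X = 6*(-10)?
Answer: 635755/48 ≈ 13245.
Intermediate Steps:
X = -60
p = -5/48 (p = (-40 + 50)/(-36 - 60) = 10/(-96) = 10*(-1/96) = -5/48 ≈ -0.10417)
s = -48
Y(Z) = -2309/48 (Y(Z) = -48 - 5/48 = -2309/48)
Y(R(14)) - 1*(-13293) = -2309/48 - 1*(-13293) = -2309/48 + 13293 = 635755/48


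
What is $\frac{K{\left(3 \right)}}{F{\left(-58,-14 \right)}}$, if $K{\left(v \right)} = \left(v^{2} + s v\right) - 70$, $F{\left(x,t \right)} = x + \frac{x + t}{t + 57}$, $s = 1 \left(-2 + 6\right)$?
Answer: $\frac{2107}{2566} \approx 0.82112$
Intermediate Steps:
$s = 4$ ($s = 1 \cdot 4 = 4$)
$F{\left(x,t \right)} = x + \frac{t + x}{57 + t}$
$K{\left(v \right)} = -70 + v^{2} + 4 v$ ($K{\left(v \right)} = \left(v^{2} + 4 v\right) - 70 = -70 + v^{2} + 4 v$)
$\frac{K{\left(3 \right)}}{F{\left(-58,-14 \right)}} = \frac{-70 + 3^{2} + 4 \cdot 3}{\frac{1}{57 - 14} \left(-14 + 58 \left(-58\right) - -812\right)} = \frac{-70 + 9 + 12}{\frac{1}{43} \left(-14 - 3364 + 812\right)} = - \frac{49}{\frac{1}{43} \left(-2566\right)} = - \frac{49}{- \frac{2566}{43}} = \left(-49\right) \left(- \frac{43}{2566}\right) = \frac{2107}{2566}$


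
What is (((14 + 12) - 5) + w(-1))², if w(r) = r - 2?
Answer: 324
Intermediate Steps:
w(r) = -2 + r
(((14 + 12) - 5) + w(-1))² = (((14 + 12) - 5) + (-2 - 1))² = ((26 - 5) - 3)² = (21 - 3)² = 18² = 324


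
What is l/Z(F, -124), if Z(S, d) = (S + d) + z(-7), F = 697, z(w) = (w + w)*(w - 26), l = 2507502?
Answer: 835834/345 ≈ 2422.7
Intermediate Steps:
z(w) = 2*w*(-26 + w) (z(w) = (2*w)*(-26 + w) = 2*w*(-26 + w))
Z(S, d) = 462 + S + d (Z(S, d) = (S + d) + 2*(-7)*(-26 - 7) = (S + d) + 2*(-7)*(-33) = (S + d) + 462 = 462 + S + d)
l/Z(F, -124) = 2507502/(462 + 697 - 124) = 2507502/1035 = 2507502*(1/1035) = 835834/345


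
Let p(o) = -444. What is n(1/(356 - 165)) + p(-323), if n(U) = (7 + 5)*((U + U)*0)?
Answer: -444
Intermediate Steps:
n(U) = 0 (n(U) = 12*((2*U)*0) = 12*0 = 0)
n(1/(356 - 165)) + p(-323) = 0 - 444 = -444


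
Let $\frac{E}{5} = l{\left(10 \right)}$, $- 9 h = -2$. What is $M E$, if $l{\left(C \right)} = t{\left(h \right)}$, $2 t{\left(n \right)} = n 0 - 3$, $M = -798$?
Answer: $5985$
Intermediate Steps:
$h = \frac{2}{9}$ ($h = \left(- \frac{1}{9}\right) \left(-2\right) = \frac{2}{9} \approx 0.22222$)
$t{\left(n \right)} = - \frac{3}{2}$ ($t{\left(n \right)} = \frac{n 0 - 3}{2} = \frac{0 - 3}{2} = \frac{1}{2} \left(-3\right) = - \frac{3}{2}$)
$l{\left(C \right)} = - \frac{3}{2}$
$E = - \frac{15}{2}$ ($E = 5 \left(- \frac{3}{2}\right) = - \frac{15}{2} \approx -7.5$)
$M E = \left(-798\right) \left(- \frac{15}{2}\right) = 5985$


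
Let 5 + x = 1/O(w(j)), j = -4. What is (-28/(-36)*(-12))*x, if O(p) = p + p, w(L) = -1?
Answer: 154/3 ≈ 51.333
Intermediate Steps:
O(p) = 2*p
x = -11/2 (x = -5 + 1/(2*(-1)) = -5 + 1/(-2) = -5 - ½ = -11/2 ≈ -5.5000)
(-28/(-36)*(-12))*x = (-28/(-36)*(-12))*(-11/2) = (-28*(-1/36)*(-12))*(-11/2) = ((7/9)*(-12))*(-11/2) = -28/3*(-11/2) = 154/3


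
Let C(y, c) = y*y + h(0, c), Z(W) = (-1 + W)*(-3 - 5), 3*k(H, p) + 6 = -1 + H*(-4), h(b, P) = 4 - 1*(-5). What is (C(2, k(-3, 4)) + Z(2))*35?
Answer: 175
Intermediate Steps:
h(b, P) = 9 (h(b, P) = 4 + 5 = 9)
k(H, p) = -7/3 - 4*H/3 (k(H, p) = -2 + (-1 + H*(-4))/3 = -2 + (-1 - 4*H)/3 = -2 + (-1/3 - 4*H/3) = -7/3 - 4*H/3)
Z(W) = 8 - 8*W (Z(W) = (-1 + W)*(-8) = 8 - 8*W)
C(y, c) = 9 + y**2 (C(y, c) = y*y + 9 = y**2 + 9 = 9 + y**2)
(C(2, k(-3, 4)) + Z(2))*35 = ((9 + 2**2) + (8 - 8*2))*35 = ((9 + 4) + (8 - 16))*35 = (13 - 8)*35 = 5*35 = 175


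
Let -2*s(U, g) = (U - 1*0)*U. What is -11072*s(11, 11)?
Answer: 669856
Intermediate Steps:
s(U, g) = -U**2/2 (s(U, g) = -(U - 1*0)*U/2 = -(U + 0)*U/2 = -U*U/2 = -U**2/2)
-11072*s(11, 11) = -11072*(-1/2*11**2) = -11072*(-1/2*121) = -11072*(-121)/2 = -346*(-1936) = 669856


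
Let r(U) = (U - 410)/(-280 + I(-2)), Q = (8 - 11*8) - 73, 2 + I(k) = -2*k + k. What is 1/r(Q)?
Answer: 280/563 ≈ 0.49734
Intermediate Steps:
I(k) = -2 - k (I(k) = -2 + (-2*k + k) = -2 - k)
Q = -153 (Q = (8 - 88) - 73 = -80 - 73 = -153)
r(U) = 41/28 - U/280 (r(U) = (U - 410)/(-280 + (-2 - 1*(-2))) = (-410 + U)/(-280 + (-2 + 2)) = (-410 + U)/(-280 + 0) = (-410 + U)/(-280) = (-410 + U)*(-1/280) = 41/28 - U/280)
1/r(Q) = 1/(41/28 - 1/280*(-153)) = 1/(41/28 + 153/280) = 1/(563/280) = 280/563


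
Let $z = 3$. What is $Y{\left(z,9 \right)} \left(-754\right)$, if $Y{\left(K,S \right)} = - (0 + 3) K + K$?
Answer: $4524$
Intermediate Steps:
$Y{\left(K,S \right)} = - 2 K$ ($Y{\left(K,S \right)} = \left(-1\right) 3 K + K = - 3 K + K = - 2 K$)
$Y{\left(z,9 \right)} \left(-754\right) = \left(-2\right) 3 \left(-754\right) = \left(-6\right) \left(-754\right) = 4524$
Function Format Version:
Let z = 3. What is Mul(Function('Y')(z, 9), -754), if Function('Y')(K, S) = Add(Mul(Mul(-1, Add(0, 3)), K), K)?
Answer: 4524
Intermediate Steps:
Function('Y')(K, S) = Mul(-2, K) (Function('Y')(K, S) = Add(Mul(Mul(-1, 3), K), K) = Add(Mul(-3, K), K) = Mul(-2, K))
Mul(Function('Y')(z, 9), -754) = Mul(Mul(-2, 3), -754) = Mul(-6, -754) = 4524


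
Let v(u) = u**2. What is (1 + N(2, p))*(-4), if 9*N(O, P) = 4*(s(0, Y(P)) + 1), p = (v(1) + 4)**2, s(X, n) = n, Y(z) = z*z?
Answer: -10052/9 ≈ -1116.9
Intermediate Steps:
Y(z) = z**2
p = 25 (p = (1**2 + 4)**2 = (1 + 4)**2 = 5**2 = 25)
N(O, P) = 4/9 + 4*P**2/9 (N(O, P) = (4*(P**2 + 1))/9 = (4*(1 + P**2))/9 = (4 + 4*P**2)/9 = 4/9 + 4*P**2/9)
(1 + N(2, p))*(-4) = (1 + (4/9 + (4/9)*25**2))*(-4) = (1 + (4/9 + (4/9)*625))*(-4) = (1 + (4/9 + 2500/9))*(-4) = (1 + 2504/9)*(-4) = (2513/9)*(-4) = -10052/9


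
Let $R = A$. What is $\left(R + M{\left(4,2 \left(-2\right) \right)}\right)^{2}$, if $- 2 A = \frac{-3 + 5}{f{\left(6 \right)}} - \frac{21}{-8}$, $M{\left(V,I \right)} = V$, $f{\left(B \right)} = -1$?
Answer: $\frac{3481}{256} \approx 13.598$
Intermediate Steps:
$A = - \frac{5}{16}$ ($A = - \frac{\frac{-3 + 5}{-1} - \frac{21}{-8}}{2} = - \frac{2 \left(-1\right) - - \frac{21}{8}}{2} = - \frac{-2 + \frac{21}{8}}{2} = \left(- \frac{1}{2}\right) \frac{5}{8} = - \frac{5}{16} \approx -0.3125$)
$R = - \frac{5}{16} \approx -0.3125$
$\left(R + M{\left(4,2 \left(-2\right) \right)}\right)^{2} = \left(- \frac{5}{16} + 4\right)^{2} = \left(\frac{59}{16}\right)^{2} = \frac{3481}{256}$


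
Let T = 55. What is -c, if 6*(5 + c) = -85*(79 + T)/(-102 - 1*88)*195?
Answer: -73845/38 ≈ -1943.3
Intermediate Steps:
c = 73845/38 (c = -5 + (-85*(79 + 55)/(-102 - 1*88)*195)/6 = -5 + (-11390/(-102 - 88)*195)/6 = -5 + (-11390/(-190)*195)/6 = -5 + (-11390*(-1)/190*195)/6 = -5 + (-85*(-67/95)*195)/6 = -5 + ((1139/19)*195)/6 = -5 + (1/6)*(222105/19) = -5 + 74035/38 = 73845/38 ≈ 1943.3)
-c = -1*73845/38 = -73845/38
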